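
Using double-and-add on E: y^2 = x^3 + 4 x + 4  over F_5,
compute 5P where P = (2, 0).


k = 5 = 101_2 (binary, LSB first: 101)
Double-and-add from P = (2, 0):
  bit 0 = 1: acc = O + (2, 0) = (2, 0)
  bit 1 = 0: acc unchanged = (2, 0)
  bit 2 = 1: acc = (2, 0) + O = (2, 0)

5P = (2, 0)


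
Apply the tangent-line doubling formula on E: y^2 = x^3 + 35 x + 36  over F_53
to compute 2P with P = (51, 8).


Doubling: s = (3 x1^2 + a) / (2 y1)
s = (3*51^2 + 35) / (2*8) mod 53 = 46
x3 = s^2 - 2 x1 mod 53 = 46^2 - 2*51 = 0
y3 = s (x1 - x3) - y1 mod 53 = 46 * (51 - 0) - 8 = 6

2P = (0, 6)


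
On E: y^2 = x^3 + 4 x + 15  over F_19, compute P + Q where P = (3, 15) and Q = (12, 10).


P != Q, so use the chord formula.
s = (y2 - y1) / (x2 - x1) = (14) / (9) mod 19 = 10
x3 = s^2 - x1 - x2 mod 19 = 10^2 - 3 - 12 = 9
y3 = s (x1 - x3) - y1 mod 19 = 10 * (3 - 9) - 15 = 1

P + Q = (9, 1)


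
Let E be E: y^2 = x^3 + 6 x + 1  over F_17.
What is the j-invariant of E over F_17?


Delta = -16(4 a^3 + 27 b^2) mod 17 = 7
-1728 * (4 a)^3 = -1728 * (4*6)^3 mod 17 = 1
j = 1 * 7^(-1) mod 17 = 5

j = 5 (mod 17)


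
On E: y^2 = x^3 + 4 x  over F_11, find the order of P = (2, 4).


Compute successive multiples of P until we hit O:
  1P = (2, 4)
  2P = (0, 0)
  3P = (2, 7)
  4P = O

ord(P) = 4


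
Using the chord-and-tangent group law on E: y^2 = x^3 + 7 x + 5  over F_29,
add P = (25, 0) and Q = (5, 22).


P != Q, so use the chord formula.
s = (y2 - y1) / (x2 - x1) = (22) / (9) mod 29 = 25
x3 = s^2 - x1 - x2 mod 29 = 25^2 - 25 - 5 = 15
y3 = s (x1 - x3) - y1 mod 29 = 25 * (25 - 15) - 0 = 18

P + Q = (15, 18)


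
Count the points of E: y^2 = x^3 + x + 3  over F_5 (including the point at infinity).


For each x in F_5, count y with y^2 = x^3 + 1 x + 3 mod 5:
  x = 1: RHS = 0, y in [0]  -> 1 point(s)
  x = 4: RHS = 1, y in [1, 4]  -> 2 point(s)
Affine points: 3. Add the point at infinity: total = 4.

#E(F_5) = 4


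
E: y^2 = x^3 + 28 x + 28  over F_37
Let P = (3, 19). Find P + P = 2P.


Doubling: s = (3 x1^2 + a) / (2 y1)
s = (3*3^2 + 28) / (2*19) mod 37 = 18
x3 = s^2 - 2 x1 mod 37 = 18^2 - 2*3 = 22
y3 = s (x1 - x3) - y1 mod 37 = 18 * (3 - 22) - 19 = 9

2P = (22, 9)


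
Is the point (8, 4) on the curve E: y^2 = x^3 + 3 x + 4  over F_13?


Check whether y^2 = x^3 + 3 x + 4 (mod 13) for (x, y) = (8, 4).
LHS: y^2 = 4^2 mod 13 = 3
RHS: x^3 + 3 x + 4 = 8^3 + 3*8 + 4 mod 13 = 7
LHS != RHS

No, not on the curve


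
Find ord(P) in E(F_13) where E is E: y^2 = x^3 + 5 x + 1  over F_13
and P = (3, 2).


Compute successive multiples of P until we hit O:
  1P = (3, 2)
  2P = (6, 0)
  3P = (3, 11)
  4P = O

ord(P) = 4


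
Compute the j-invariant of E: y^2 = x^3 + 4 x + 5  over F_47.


Delta = -16(4 a^3 + 27 b^2) mod 47 = 3
-1728 * (4 a)^3 = -1728 * (4*4)^3 mod 47 = 30
j = 30 * 3^(-1) mod 47 = 10

j = 10 (mod 47)


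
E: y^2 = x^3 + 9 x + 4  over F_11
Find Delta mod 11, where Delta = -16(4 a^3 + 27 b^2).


4 a^3 + 27 b^2 = 4*9^3 + 27*4^2 = 2916 + 432 = 3348
Delta = -16 * (3348) = -53568
Delta mod 11 = 2

Delta = 2 (mod 11)


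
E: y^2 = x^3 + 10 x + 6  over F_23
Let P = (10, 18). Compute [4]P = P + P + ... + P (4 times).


k = 4 = 100_2 (binary, LSB first: 001)
Double-and-add from P = (10, 18):
  bit 0 = 0: acc unchanged = O
  bit 1 = 0: acc unchanged = O
  bit 2 = 1: acc = O + (10, 5) = (10, 5)

4P = (10, 5)


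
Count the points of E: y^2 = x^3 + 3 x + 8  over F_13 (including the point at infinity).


For each x in F_13, count y with y^2 = x^3 + 3 x + 8 mod 13:
  x = 1: RHS = 12, y in [5, 8]  -> 2 point(s)
  x = 2: RHS = 9, y in [3, 10]  -> 2 point(s)
  x = 9: RHS = 10, y in [6, 7]  -> 2 point(s)
  x = 12: RHS = 4, y in [2, 11]  -> 2 point(s)
Affine points: 8. Add the point at infinity: total = 9.

#E(F_13) = 9


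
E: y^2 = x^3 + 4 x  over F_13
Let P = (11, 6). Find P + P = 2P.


Doubling: s = (3 x1^2 + a) / (2 y1)
s = (3*11^2 + 4) / (2*6) mod 13 = 10
x3 = s^2 - 2 x1 mod 13 = 10^2 - 2*11 = 0
y3 = s (x1 - x3) - y1 mod 13 = 10 * (11 - 0) - 6 = 0

2P = (0, 0)


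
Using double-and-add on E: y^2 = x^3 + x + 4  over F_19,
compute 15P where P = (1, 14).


k = 15 = 1111_2 (binary, LSB first: 1111)
Double-and-add from P = (1, 14):
  bit 0 = 1: acc = O + (1, 14) = (1, 14)
  bit 1 = 1: acc = (1, 14) + (5, 18) = (14, 11)
  bit 2 = 1: acc = (14, 11) + (9, 1) = (0, 17)
  bit 3 = 1: acc = (0, 17) + (8, 7) = (9, 18)

15P = (9, 18)


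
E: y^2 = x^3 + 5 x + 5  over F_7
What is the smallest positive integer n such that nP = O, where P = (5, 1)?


Compute successive multiples of P until we hit O:
  1P = (5, 1)
  2P = (1, 5)
  3P = (2, 3)
  4P = (2, 4)
  5P = (1, 2)
  6P = (5, 6)
  7P = O

ord(P) = 7


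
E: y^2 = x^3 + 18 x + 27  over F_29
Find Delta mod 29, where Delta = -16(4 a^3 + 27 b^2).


4 a^3 + 27 b^2 = 4*18^3 + 27*27^2 = 23328 + 19683 = 43011
Delta = -16 * (43011) = -688176
Delta mod 29 = 23

Delta = 23 (mod 29)


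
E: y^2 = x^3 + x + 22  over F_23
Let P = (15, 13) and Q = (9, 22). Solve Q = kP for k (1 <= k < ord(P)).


Enumerate multiples of P until we hit Q = (9, 22):
  1P = (15, 13)
  2P = (2, 3)
  3P = (7, 2)
  4P = (9, 1)
  5P = (3, 11)
  6P = (21, 9)
  7P = (13, 1)
  8P = (8, 6)
  9P = (1, 1)
  10P = (19, 0)
  11P = (1, 22)
  12P = (8, 17)
  13P = (13, 22)
  14P = (21, 14)
  15P = (3, 12)
  16P = (9, 22)
Match found at i = 16.

k = 16


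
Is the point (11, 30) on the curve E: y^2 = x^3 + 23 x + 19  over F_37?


Check whether y^2 = x^3 + 23 x + 19 (mod 37) for (x, y) = (11, 30).
LHS: y^2 = 30^2 mod 37 = 12
RHS: x^3 + 23 x + 19 = 11^3 + 23*11 + 19 mod 37 = 12
LHS = RHS

Yes, on the curve


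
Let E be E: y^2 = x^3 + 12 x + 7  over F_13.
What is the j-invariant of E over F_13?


Delta = -16(4 a^3 + 27 b^2) mod 13 = 8
-1728 * (4 a)^3 = -1728 * (4*12)^3 mod 13 = 1
j = 1 * 8^(-1) mod 13 = 5

j = 5 (mod 13)


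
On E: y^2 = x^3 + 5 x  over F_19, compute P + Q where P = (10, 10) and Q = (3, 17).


P != Q, so use the chord formula.
s = (y2 - y1) / (x2 - x1) = (7) / (12) mod 19 = 18
x3 = s^2 - x1 - x2 mod 19 = 18^2 - 10 - 3 = 7
y3 = s (x1 - x3) - y1 mod 19 = 18 * (10 - 7) - 10 = 6

P + Q = (7, 6)


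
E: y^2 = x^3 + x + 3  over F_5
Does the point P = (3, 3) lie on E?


Check whether y^2 = x^3 + 1 x + 3 (mod 5) for (x, y) = (3, 3).
LHS: y^2 = 3^2 mod 5 = 4
RHS: x^3 + 1 x + 3 = 3^3 + 1*3 + 3 mod 5 = 3
LHS != RHS

No, not on the curve


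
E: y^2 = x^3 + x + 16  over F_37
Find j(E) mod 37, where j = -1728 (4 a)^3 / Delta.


Delta = -16(4 a^3 + 27 b^2) mod 37 = 11
-1728 * (4 a)^3 = -1728 * (4*1)^3 mod 37 = 1
j = 1 * 11^(-1) mod 37 = 27

j = 27 (mod 37)


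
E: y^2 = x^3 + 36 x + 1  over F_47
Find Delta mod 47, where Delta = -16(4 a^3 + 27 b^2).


4 a^3 + 27 b^2 = 4*36^3 + 27*1^2 = 186624 + 27 = 186651
Delta = -16 * (186651) = -2986416
Delta mod 47 = 11

Delta = 11 (mod 47)


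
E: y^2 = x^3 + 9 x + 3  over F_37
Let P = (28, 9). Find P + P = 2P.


Doubling: s = (3 x1^2 + a) / (2 y1)
s = (3*28^2 + 9) / (2*9) mod 37 = 14
x3 = s^2 - 2 x1 mod 37 = 14^2 - 2*28 = 29
y3 = s (x1 - x3) - y1 mod 37 = 14 * (28 - 29) - 9 = 14

2P = (29, 14)


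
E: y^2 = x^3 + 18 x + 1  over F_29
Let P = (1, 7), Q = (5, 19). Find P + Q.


P != Q, so use the chord formula.
s = (y2 - y1) / (x2 - x1) = (12) / (4) mod 29 = 3
x3 = s^2 - x1 - x2 mod 29 = 3^2 - 1 - 5 = 3
y3 = s (x1 - x3) - y1 mod 29 = 3 * (1 - 3) - 7 = 16

P + Q = (3, 16)


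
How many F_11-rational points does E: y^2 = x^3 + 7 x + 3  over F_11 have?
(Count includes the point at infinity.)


For each x in F_11, count y with y^2 = x^3 + 7 x + 3 mod 11:
  x = 0: RHS = 3, y in [5, 6]  -> 2 point(s)
  x = 1: RHS = 0, y in [0]  -> 1 point(s)
  x = 2: RHS = 3, y in [5, 6]  -> 2 point(s)
  x = 5: RHS = 9, y in [3, 8]  -> 2 point(s)
  x = 9: RHS = 3, y in [5, 6]  -> 2 point(s)
Affine points: 9. Add the point at infinity: total = 10.

#E(F_11) = 10


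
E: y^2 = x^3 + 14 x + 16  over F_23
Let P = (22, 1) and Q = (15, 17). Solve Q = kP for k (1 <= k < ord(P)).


Enumerate multiples of P until we hit Q = (15, 17):
  1P = (22, 1)
  2P = (11, 12)
  3P = (14, 14)
  4P = (13, 16)
  5P = (1, 10)
  6P = (3, 4)
  7P = (0, 4)
  8P = (10, 12)
  9P = (15, 6)
  10P = (2, 11)
  11P = (5, 2)
  12P = (12, 16)
  13P = (20, 19)
  14P = (16, 14)
  15P = (21, 16)
  16P = (21, 7)
  17P = (16, 9)
  18P = (20, 4)
  19P = (12, 7)
  20P = (5, 21)
  21P = (2, 12)
  22P = (15, 17)
Match found at i = 22.

k = 22


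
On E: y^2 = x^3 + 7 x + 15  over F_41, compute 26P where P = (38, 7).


k = 26 = 11010_2 (binary, LSB first: 01011)
Double-and-add from P = (38, 7):
  bit 0 = 0: acc unchanged = O
  bit 1 = 1: acc = O + (37, 13) = (37, 13)
  bit 2 = 0: acc unchanged = (37, 13)
  bit 3 = 1: acc = (37, 13) + (20, 23) = (34, 19)
  bit 4 = 1: acc = (34, 19) + (32, 24) = (12, 8)

26P = (12, 8)


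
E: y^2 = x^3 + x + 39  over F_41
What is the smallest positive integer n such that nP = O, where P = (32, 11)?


Compute successive multiples of P until we hit O:
  1P = (32, 11)
  2P = (38, 38)
  3P = (22, 34)
  4P = (5, 13)
  5P = (40, 23)
  6P = (2, 34)
  7P = (9, 11)
  8P = (0, 30)
  ... (continuing to 20P)
  20P = O

ord(P) = 20


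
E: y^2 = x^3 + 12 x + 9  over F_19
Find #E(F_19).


For each x in F_19, count y with y^2 = x^3 + 12 x + 9 mod 19:
  x = 0: RHS = 9, y in [3, 16]  -> 2 point(s)
  x = 4: RHS = 7, y in [8, 11]  -> 2 point(s)
  x = 5: RHS = 4, y in [2, 17]  -> 2 point(s)
  x = 8: RHS = 9, y in [3, 16]  -> 2 point(s)
  x = 11: RHS = 9, y in [3, 16]  -> 2 point(s)
  x = 12: RHS = 0, y in [0]  -> 1 point(s)
  x = 13: RHS = 6, y in [5, 14]  -> 2 point(s)
  x = 15: RHS = 11, y in [7, 12]  -> 2 point(s)
Affine points: 15. Add the point at infinity: total = 16.

#E(F_19) = 16


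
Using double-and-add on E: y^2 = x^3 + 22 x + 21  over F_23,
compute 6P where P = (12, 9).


k = 6 = 110_2 (binary, LSB first: 011)
Double-and-add from P = (12, 9):
  bit 0 = 0: acc unchanged = O
  bit 1 = 1: acc = O + (17, 8) = (17, 8)
  bit 2 = 1: acc = (17, 8) + (18, 4) = (4, 9)

6P = (4, 9)


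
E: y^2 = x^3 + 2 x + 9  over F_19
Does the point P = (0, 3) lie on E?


Check whether y^2 = x^3 + 2 x + 9 (mod 19) for (x, y) = (0, 3).
LHS: y^2 = 3^2 mod 19 = 9
RHS: x^3 + 2 x + 9 = 0^3 + 2*0 + 9 mod 19 = 9
LHS = RHS

Yes, on the curve


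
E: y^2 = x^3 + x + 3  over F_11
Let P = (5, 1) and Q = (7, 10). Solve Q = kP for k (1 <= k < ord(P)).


Enumerate multiples of P until we hit Q = (7, 10):
  1P = (5, 1)
  2P = (4, 4)
  3P = (0, 6)
  4P = (7, 1)
  5P = (10, 10)
  6P = (1, 4)
  7P = (9, 2)
  8P = (6, 7)
  9P = (3, 0)
  10P = (6, 4)
  11P = (9, 9)
  12P = (1, 7)
  13P = (10, 1)
  14P = (7, 10)
Match found at i = 14.

k = 14


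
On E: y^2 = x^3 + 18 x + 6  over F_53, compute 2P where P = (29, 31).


Doubling: s = (3 x1^2 + a) / (2 y1)
s = (3*29^2 + 18) / (2*31) mod 53 = 35
x3 = s^2 - 2 x1 mod 53 = 35^2 - 2*29 = 1
y3 = s (x1 - x3) - y1 mod 53 = 35 * (29 - 1) - 31 = 48

2P = (1, 48)


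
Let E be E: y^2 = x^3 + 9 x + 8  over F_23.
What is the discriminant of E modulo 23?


4 a^3 + 27 b^2 = 4*9^3 + 27*8^2 = 2916 + 1728 = 4644
Delta = -16 * (4644) = -74304
Delta mod 23 = 9

Delta = 9 (mod 23)


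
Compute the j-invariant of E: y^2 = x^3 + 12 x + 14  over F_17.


Delta = -16(4 a^3 + 27 b^2) mod 17 = 15
-1728 * (4 a)^3 = -1728 * (4*12)^3 mod 17 = 8
j = 8 * 15^(-1) mod 17 = 13

j = 13 (mod 17)


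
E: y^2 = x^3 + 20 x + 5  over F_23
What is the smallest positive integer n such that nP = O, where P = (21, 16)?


Compute successive multiples of P until we hit O:
  1P = (21, 16)
  2P = (5, 0)
  3P = (21, 7)
  4P = O

ord(P) = 4


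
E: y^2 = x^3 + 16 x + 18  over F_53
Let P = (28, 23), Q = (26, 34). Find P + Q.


P != Q, so use the chord formula.
s = (y2 - y1) / (x2 - x1) = (11) / (51) mod 53 = 21
x3 = s^2 - x1 - x2 mod 53 = 21^2 - 28 - 26 = 16
y3 = s (x1 - x3) - y1 mod 53 = 21 * (28 - 16) - 23 = 17

P + Q = (16, 17)


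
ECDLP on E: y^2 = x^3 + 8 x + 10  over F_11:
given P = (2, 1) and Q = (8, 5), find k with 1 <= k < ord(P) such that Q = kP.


Enumerate multiples of P until we hit Q = (8, 5):
  1P = (2, 1)
  2P = (8, 5)
Match found at i = 2.

k = 2


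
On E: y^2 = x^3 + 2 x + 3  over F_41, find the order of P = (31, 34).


Compute successive multiples of P until we hit O:
  1P = (31, 34)
  2P = (36, 27)
  3P = (35, 29)
  4P = (15, 28)
  5P = (15, 13)
  6P = (35, 12)
  7P = (36, 14)
  8P = (31, 7)
  ... (continuing to 9P)
  9P = O

ord(P) = 9


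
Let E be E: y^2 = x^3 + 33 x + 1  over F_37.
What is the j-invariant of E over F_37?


Delta = -16(4 a^3 + 27 b^2) mod 37 = 1
-1728 * (4 a)^3 = -1728 * (4*33)^3 mod 37 = 10
j = 10 * 1^(-1) mod 37 = 10

j = 10 (mod 37)


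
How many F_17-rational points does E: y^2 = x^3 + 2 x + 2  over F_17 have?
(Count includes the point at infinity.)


For each x in F_17, count y with y^2 = x^3 + 2 x + 2 mod 17:
  x = 0: RHS = 2, y in [6, 11]  -> 2 point(s)
  x = 3: RHS = 1, y in [1, 16]  -> 2 point(s)
  x = 5: RHS = 1, y in [1, 16]  -> 2 point(s)
  x = 6: RHS = 9, y in [3, 14]  -> 2 point(s)
  x = 7: RHS = 2, y in [6, 11]  -> 2 point(s)
  x = 9: RHS = 1, y in [1, 16]  -> 2 point(s)
  x = 10: RHS = 2, y in [6, 11]  -> 2 point(s)
  x = 13: RHS = 15, y in [7, 10]  -> 2 point(s)
  x = 16: RHS = 16, y in [4, 13]  -> 2 point(s)
Affine points: 18. Add the point at infinity: total = 19.

#E(F_17) = 19


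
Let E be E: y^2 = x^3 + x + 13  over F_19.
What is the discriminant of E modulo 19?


4 a^3 + 27 b^2 = 4*1^3 + 27*13^2 = 4 + 4563 = 4567
Delta = -16 * (4567) = -73072
Delta mod 19 = 2

Delta = 2 (mod 19)


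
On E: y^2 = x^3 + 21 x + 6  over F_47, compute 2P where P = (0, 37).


Doubling: s = (3 x1^2 + a) / (2 y1)
s = (3*0^2 + 21) / (2*37) mod 47 = 6
x3 = s^2 - 2 x1 mod 47 = 6^2 - 2*0 = 36
y3 = s (x1 - x3) - y1 mod 47 = 6 * (0 - 36) - 37 = 29

2P = (36, 29)


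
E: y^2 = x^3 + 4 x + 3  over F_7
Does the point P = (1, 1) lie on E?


Check whether y^2 = x^3 + 4 x + 3 (mod 7) for (x, y) = (1, 1).
LHS: y^2 = 1^2 mod 7 = 1
RHS: x^3 + 4 x + 3 = 1^3 + 4*1 + 3 mod 7 = 1
LHS = RHS

Yes, on the curve


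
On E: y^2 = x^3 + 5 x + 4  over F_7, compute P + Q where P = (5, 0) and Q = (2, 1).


P != Q, so use the chord formula.
s = (y2 - y1) / (x2 - x1) = (1) / (4) mod 7 = 2
x3 = s^2 - x1 - x2 mod 7 = 2^2 - 5 - 2 = 4
y3 = s (x1 - x3) - y1 mod 7 = 2 * (5 - 4) - 0 = 2

P + Q = (4, 2)


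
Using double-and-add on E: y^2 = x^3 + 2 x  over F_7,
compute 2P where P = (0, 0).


k = 2 = 10_2 (binary, LSB first: 01)
Double-and-add from P = (0, 0):
  bit 0 = 0: acc unchanged = O
  bit 1 = 1: acc = O + O = O

2P = O


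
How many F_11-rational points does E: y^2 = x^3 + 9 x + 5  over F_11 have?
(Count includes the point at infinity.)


For each x in F_11, count y with y^2 = x^3 + 9 x + 5 mod 11:
  x = 0: RHS = 5, y in [4, 7]  -> 2 point(s)
  x = 1: RHS = 4, y in [2, 9]  -> 2 point(s)
  x = 2: RHS = 9, y in [3, 8]  -> 2 point(s)
  x = 3: RHS = 4, y in [2, 9]  -> 2 point(s)
  x = 6: RHS = 0, y in [0]  -> 1 point(s)
  x = 7: RHS = 4, y in [2, 9]  -> 2 point(s)
  x = 9: RHS = 1, y in [1, 10]  -> 2 point(s)
Affine points: 13. Add the point at infinity: total = 14.

#E(F_11) = 14


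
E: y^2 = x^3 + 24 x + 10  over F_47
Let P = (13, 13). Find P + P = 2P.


Doubling: s = (3 x1^2 + a) / (2 y1)
s = (3*13^2 + 24) / (2*13) mod 47 = 15
x3 = s^2 - 2 x1 mod 47 = 15^2 - 2*13 = 11
y3 = s (x1 - x3) - y1 mod 47 = 15 * (13 - 11) - 13 = 17

2P = (11, 17)


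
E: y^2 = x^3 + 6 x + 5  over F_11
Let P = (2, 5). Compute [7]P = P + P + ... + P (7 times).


k = 7 = 111_2 (binary, LSB first: 111)
Double-and-add from P = (2, 5):
  bit 0 = 1: acc = O + (2, 5) = (2, 5)
  bit 1 = 1: acc = (2, 5) + (1, 10) = (0, 7)
  bit 2 = 1: acc = (0, 7) + (10, 3) = (6, 2)

7P = (6, 2)


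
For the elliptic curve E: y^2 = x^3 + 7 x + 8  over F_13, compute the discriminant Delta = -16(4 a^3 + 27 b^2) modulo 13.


4 a^3 + 27 b^2 = 4*7^3 + 27*8^2 = 1372 + 1728 = 3100
Delta = -16 * (3100) = -49600
Delta mod 13 = 8

Delta = 8 (mod 13)


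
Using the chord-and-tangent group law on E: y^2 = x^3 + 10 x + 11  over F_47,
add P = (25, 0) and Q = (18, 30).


P != Q, so use the chord formula.
s = (y2 - y1) / (x2 - x1) = (30) / (40) mod 47 = 36
x3 = s^2 - x1 - x2 mod 47 = 36^2 - 25 - 18 = 31
y3 = s (x1 - x3) - y1 mod 47 = 36 * (25 - 31) - 0 = 19

P + Q = (31, 19)


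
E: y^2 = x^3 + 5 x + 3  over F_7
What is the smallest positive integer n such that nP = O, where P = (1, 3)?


Compute successive multiples of P until we hit O:
  1P = (1, 3)
  2P = (6, 2)
  3P = (2, 0)
  4P = (6, 5)
  5P = (1, 4)
  6P = O

ord(P) = 6


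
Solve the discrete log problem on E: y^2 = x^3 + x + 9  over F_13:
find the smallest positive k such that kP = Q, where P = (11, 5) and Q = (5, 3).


Enumerate multiples of P until we hit Q = (5, 3):
  1P = (11, 5)
  2P = (4, 8)
  3P = (8, 3)
  4P = (6, 7)
  5P = (5, 3)
Match found at i = 5.

k = 5


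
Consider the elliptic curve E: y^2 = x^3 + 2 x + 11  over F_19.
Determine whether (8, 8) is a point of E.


Check whether y^2 = x^3 + 2 x + 11 (mod 19) for (x, y) = (8, 8).
LHS: y^2 = 8^2 mod 19 = 7
RHS: x^3 + 2 x + 11 = 8^3 + 2*8 + 11 mod 19 = 7
LHS = RHS

Yes, on the curve


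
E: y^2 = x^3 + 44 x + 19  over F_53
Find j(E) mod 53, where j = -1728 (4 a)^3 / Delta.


Delta = -16(4 a^3 + 27 b^2) mod 53 = 43
-1728 * (4 a)^3 = -1728 * (4*44)^3 mod 53 = 35
j = 35 * 43^(-1) mod 53 = 23

j = 23 (mod 53)


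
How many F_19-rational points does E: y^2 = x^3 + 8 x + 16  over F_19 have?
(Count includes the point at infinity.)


For each x in F_19, count y with y^2 = x^3 + 8 x + 16 mod 19:
  x = 0: RHS = 16, y in [4, 15]  -> 2 point(s)
  x = 1: RHS = 6, y in [5, 14]  -> 2 point(s)
  x = 4: RHS = 17, y in [6, 13]  -> 2 point(s)
  x = 7: RHS = 16, y in [4, 15]  -> 2 point(s)
  x = 9: RHS = 0, y in [0]  -> 1 point(s)
  x = 12: RHS = 16, y in [4, 15]  -> 2 point(s)
  x = 17: RHS = 11, y in [7, 12]  -> 2 point(s)
  x = 18: RHS = 7, y in [8, 11]  -> 2 point(s)
Affine points: 15. Add the point at infinity: total = 16.

#E(F_19) = 16


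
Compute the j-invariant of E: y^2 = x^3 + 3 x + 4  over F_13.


Delta = -16(4 a^3 + 27 b^2) mod 13 = 5
-1728 * (4 a)^3 = -1728 * (4*3)^3 mod 13 = 12
j = 12 * 5^(-1) mod 13 = 5

j = 5 (mod 13)


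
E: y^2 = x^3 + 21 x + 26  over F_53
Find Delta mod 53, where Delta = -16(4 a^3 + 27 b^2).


4 a^3 + 27 b^2 = 4*21^3 + 27*26^2 = 37044 + 18252 = 55296
Delta = -16 * (55296) = -884736
Delta mod 53 = 46

Delta = 46 (mod 53)


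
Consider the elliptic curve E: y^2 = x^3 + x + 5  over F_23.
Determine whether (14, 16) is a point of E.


Check whether y^2 = x^3 + 1 x + 5 (mod 23) for (x, y) = (14, 16).
LHS: y^2 = 16^2 mod 23 = 3
RHS: x^3 + 1 x + 5 = 14^3 + 1*14 + 5 mod 23 = 3
LHS = RHS

Yes, on the curve


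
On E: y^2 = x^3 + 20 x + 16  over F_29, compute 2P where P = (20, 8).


Doubling: s = (3 x1^2 + a) / (2 y1)
s = (3*20^2 + 20) / (2*8) mod 29 = 11
x3 = s^2 - 2 x1 mod 29 = 11^2 - 2*20 = 23
y3 = s (x1 - x3) - y1 mod 29 = 11 * (20 - 23) - 8 = 17

2P = (23, 17)


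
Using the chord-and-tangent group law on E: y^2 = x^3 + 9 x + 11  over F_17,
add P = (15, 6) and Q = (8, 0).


P != Q, so use the chord formula.
s = (y2 - y1) / (x2 - x1) = (11) / (10) mod 17 = 13
x3 = s^2 - x1 - x2 mod 17 = 13^2 - 15 - 8 = 10
y3 = s (x1 - x3) - y1 mod 17 = 13 * (15 - 10) - 6 = 8

P + Q = (10, 8)


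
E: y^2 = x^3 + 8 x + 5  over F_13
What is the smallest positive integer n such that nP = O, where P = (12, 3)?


Compute successive multiples of P until we hit O:
  1P = (12, 3)
  2P = (5, 12)
  3P = (8, 3)
  4P = (6, 10)
  5P = (9, 0)
  6P = (6, 3)
  7P = (8, 10)
  8P = (5, 1)
  ... (continuing to 10P)
  10P = O

ord(P) = 10


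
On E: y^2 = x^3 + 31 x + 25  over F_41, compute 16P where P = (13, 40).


k = 16 = 10000_2 (binary, LSB first: 00001)
Double-and-add from P = (13, 40):
  bit 0 = 0: acc unchanged = O
  bit 1 = 0: acc unchanged = O
  bit 2 = 0: acc unchanged = O
  bit 3 = 0: acc unchanged = O
  bit 4 = 1: acc = O + (5, 10) = (5, 10)

16P = (5, 10)


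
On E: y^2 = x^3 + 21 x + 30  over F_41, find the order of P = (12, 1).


Compute successive multiples of P until we hit O:
  1P = (12, 1)
  2P = (18, 34)
  3P = (31, 38)
  4P = (37, 28)
  5P = (28, 26)
  6P = (2, 30)
  7P = (35, 37)
  8P = (39, 12)
  ... (continuing to 37P)
  37P = O

ord(P) = 37


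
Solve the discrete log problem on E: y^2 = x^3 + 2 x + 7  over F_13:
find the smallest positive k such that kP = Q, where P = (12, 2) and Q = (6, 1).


Enumerate multiples of P until we hit Q = (6, 1):
  1P = (12, 2)
  2P = (6, 12)
  3P = (5, 8)
  4P = (10, 0)
  5P = (5, 5)
  6P = (6, 1)
Match found at i = 6.

k = 6


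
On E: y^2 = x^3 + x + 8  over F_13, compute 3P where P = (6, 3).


k = 3 = 11_2 (binary, LSB first: 11)
Double-and-add from P = (6, 3):
  bit 0 = 1: acc = O + (6, 3) = (6, 3)
  bit 1 = 1: acc = (6, 3) + (10, 11) = (1, 7)

3P = (1, 7)


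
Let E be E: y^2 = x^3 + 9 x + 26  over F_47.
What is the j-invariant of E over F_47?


Delta = -16(4 a^3 + 27 b^2) mod 47 = 41
-1728 * (4 a)^3 = -1728 * (4*9)^3 mod 47 = 23
j = 23 * 41^(-1) mod 47 = 4

j = 4 (mod 47)


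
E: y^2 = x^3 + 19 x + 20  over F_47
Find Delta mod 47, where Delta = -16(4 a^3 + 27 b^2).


4 a^3 + 27 b^2 = 4*19^3 + 27*20^2 = 27436 + 10800 = 38236
Delta = -16 * (38236) = -611776
Delta mod 47 = 23

Delta = 23 (mod 47)


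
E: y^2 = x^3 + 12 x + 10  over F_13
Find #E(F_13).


For each x in F_13, count y with y^2 = x^3 + 12 x + 10 mod 13:
  x = 0: RHS = 10, y in [6, 7]  -> 2 point(s)
  x = 1: RHS = 10, y in [6, 7]  -> 2 point(s)
  x = 2: RHS = 3, y in [4, 9]  -> 2 point(s)
  x = 5: RHS = 0, y in [0]  -> 1 point(s)
  x = 6: RHS = 12, y in [5, 8]  -> 2 point(s)
  x = 10: RHS = 12, y in [5, 8]  -> 2 point(s)
  x = 11: RHS = 4, y in [2, 11]  -> 2 point(s)
  x = 12: RHS = 10, y in [6, 7]  -> 2 point(s)
Affine points: 15. Add the point at infinity: total = 16.

#E(F_13) = 16


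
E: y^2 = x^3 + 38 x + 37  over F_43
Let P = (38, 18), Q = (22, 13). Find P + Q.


P != Q, so use the chord formula.
s = (y2 - y1) / (x2 - x1) = (38) / (27) mod 43 = 3
x3 = s^2 - x1 - x2 mod 43 = 3^2 - 38 - 22 = 35
y3 = s (x1 - x3) - y1 mod 43 = 3 * (38 - 35) - 18 = 34

P + Q = (35, 34)


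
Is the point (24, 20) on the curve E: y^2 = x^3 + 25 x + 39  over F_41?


Check whether y^2 = x^3 + 25 x + 39 (mod 41) for (x, y) = (24, 20).
LHS: y^2 = 20^2 mod 41 = 31
RHS: x^3 + 25 x + 39 = 24^3 + 25*24 + 39 mod 41 = 31
LHS = RHS

Yes, on the curve


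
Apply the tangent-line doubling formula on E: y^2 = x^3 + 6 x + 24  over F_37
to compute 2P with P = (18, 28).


Doubling: s = (3 x1^2 + a) / (2 y1)
s = (3*18^2 + 6) / (2*28) mod 37 = 32
x3 = s^2 - 2 x1 mod 37 = 32^2 - 2*18 = 26
y3 = s (x1 - x3) - y1 mod 37 = 32 * (18 - 26) - 28 = 12

2P = (26, 12)


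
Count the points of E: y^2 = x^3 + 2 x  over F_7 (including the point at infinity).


For each x in F_7, count y with y^2 = x^3 + 2 x + 0 mod 7:
  x = 0: RHS = 0, y in [0]  -> 1 point(s)
  x = 4: RHS = 2, y in [3, 4]  -> 2 point(s)
  x = 5: RHS = 2, y in [3, 4]  -> 2 point(s)
  x = 6: RHS = 4, y in [2, 5]  -> 2 point(s)
Affine points: 7. Add the point at infinity: total = 8.

#E(F_7) = 8


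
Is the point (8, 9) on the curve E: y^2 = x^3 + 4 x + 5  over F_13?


Check whether y^2 = x^3 + 4 x + 5 (mod 13) for (x, y) = (8, 9).
LHS: y^2 = 9^2 mod 13 = 3
RHS: x^3 + 4 x + 5 = 8^3 + 4*8 + 5 mod 13 = 3
LHS = RHS

Yes, on the curve


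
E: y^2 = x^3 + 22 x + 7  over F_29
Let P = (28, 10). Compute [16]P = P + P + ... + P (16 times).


k = 16 = 10000_2 (binary, LSB first: 00001)
Double-and-add from P = (28, 10):
  bit 0 = 0: acc unchanged = O
  bit 1 = 0: acc unchanged = O
  bit 2 = 0: acc unchanged = O
  bit 3 = 0: acc unchanged = O
  bit 4 = 1: acc = O + (9, 8) = (9, 8)

16P = (9, 8)


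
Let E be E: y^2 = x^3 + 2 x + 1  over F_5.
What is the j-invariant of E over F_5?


Delta = -16(4 a^3 + 27 b^2) mod 5 = 1
-1728 * (4 a)^3 = -1728 * (4*2)^3 mod 5 = 4
j = 4 * 1^(-1) mod 5 = 4

j = 4 (mod 5)


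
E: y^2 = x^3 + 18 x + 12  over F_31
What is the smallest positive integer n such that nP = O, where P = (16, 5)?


Compute successive multiples of P until we hit O:
  1P = (16, 5)
  2P = (3, 0)
  3P = (16, 26)
  4P = O

ord(P) = 4


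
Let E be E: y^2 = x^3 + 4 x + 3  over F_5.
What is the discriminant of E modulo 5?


4 a^3 + 27 b^2 = 4*4^3 + 27*3^2 = 256 + 243 = 499
Delta = -16 * (499) = -7984
Delta mod 5 = 1

Delta = 1 (mod 5)


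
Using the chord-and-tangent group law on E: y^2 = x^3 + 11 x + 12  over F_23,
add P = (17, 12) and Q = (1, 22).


P != Q, so use the chord formula.
s = (y2 - y1) / (x2 - x1) = (10) / (7) mod 23 = 8
x3 = s^2 - x1 - x2 mod 23 = 8^2 - 17 - 1 = 0
y3 = s (x1 - x3) - y1 mod 23 = 8 * (17 - 0) - 12 = 9

P + Q = (0, 9)


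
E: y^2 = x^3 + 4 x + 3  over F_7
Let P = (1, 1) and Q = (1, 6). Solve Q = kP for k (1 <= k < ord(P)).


Enumerate multiples of P until we hit Q = (1, 6):
  1P = (1, 1)
  2P = (5, 6)
  3P = (3, 0)
  4P = (5, 1)
  5P = (1, 6)
Match found at i = 5.

k = 5


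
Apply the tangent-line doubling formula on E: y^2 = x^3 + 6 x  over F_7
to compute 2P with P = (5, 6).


Doubling: s = (3 x1^2 + a) / (2 y1)
s = (3*5^2 + 6) / (2*6) mod 7 = 5
x3 = s^2 - 2 x1 mod 7 = 5^2 - 2*5 = 1
y3 = s (x1 - x3) - y1 mod 7 = 5 * (5 - 1) - 6 = 0

2P = (1, 0)


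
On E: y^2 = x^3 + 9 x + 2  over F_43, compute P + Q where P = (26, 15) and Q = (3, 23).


P != Q, so use the chord formula.
s = (y2 - y1) / (x2 - x1) = (8) / (20) mod 43 = 9
x3 = s^2 - x1 - x2 mod 43 = 9^2 - 26 - 3 = 9
y3 = s (x1 - x3) - y1 mod 43 = 9 * (26 - 9) - 15 = 9

P + Q = (9, 9)


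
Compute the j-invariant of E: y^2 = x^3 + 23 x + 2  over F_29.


Delta = -16(4 a^3 + 27 b^2) mod 29 = 3
-1728 * (4 a)^3 = -1728 * (4*23)^3 mod 29 = 21
j = 21 * 3^(-1) mod 29 = 7

j = 7 (mod 29)


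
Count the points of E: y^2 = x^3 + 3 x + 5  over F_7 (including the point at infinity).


For each x in F_7, count y with y^2 = x^3 + 3 x + 5 mod 7:
  x = 1: RHS = 2, y in [3, 4]  -> 2 point(s)
  x = 4: RHS = 4, y in [2, 5]  -> 2 point(s)
  x = 6: RHS = 1, y in [1, 6]  -> 2 point(s)
Affine points: 6. Add the point at infinity: total = 7.

#E(F_7) = 7


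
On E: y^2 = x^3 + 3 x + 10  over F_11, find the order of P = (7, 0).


Compute successive multiples of P until we hit O:
  1P = (7, 0)
  2P = O

ord(P) = 2


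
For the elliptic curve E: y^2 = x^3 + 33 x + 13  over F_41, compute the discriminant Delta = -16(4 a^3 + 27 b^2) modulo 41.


4 a^3 + 27 b^2 = 4*33^3 + 27*13^2 = 143748 + 4563 = 148311
Delta = -16 * (148311) = -2372976
Delta mod 41 = 22

Delta = 22 (mod 41)


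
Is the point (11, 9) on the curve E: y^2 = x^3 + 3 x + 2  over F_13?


Check whether y^2 = x^3 + 3 x + 2 (mod 13) for (x, y) = (11, 9).
LHS: y^2 = 9^2 mod 13 = 3
RHS: x^3 + 3 x + 2 = 11^3 + 3*11 + 2 mod 13 = 1
LHS != RHS

No, not on the curve


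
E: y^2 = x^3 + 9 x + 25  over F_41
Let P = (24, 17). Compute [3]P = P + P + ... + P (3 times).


k = 3 = 11_2 (binary, LSB first: 11)
Double-and-add from P = (24, 17):
  bit 0 = 1: acc = O + (24, 17) = (24, 17)
  bit 1 = 1: acc = (24, 17) + (16, 1) = (5, 21)

3P = (5, 21)


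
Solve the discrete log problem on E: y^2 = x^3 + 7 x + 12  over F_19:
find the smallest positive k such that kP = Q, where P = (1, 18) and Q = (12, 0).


Enumerate multiples of P until we hit Q = (12, 0):
  1P = (1, 18)
  2P = (4, 16)
  3P = (6, 17)
  4P = (9, 14)
  5P = (14, 17)
  6P = (13, 18)
  7P = (5, 1)
  8P = (18, 2)
  9P = (7, 10)
  10P = (17, 16)
  11P = (12, 0)
Match found at i = 11.

k = 11


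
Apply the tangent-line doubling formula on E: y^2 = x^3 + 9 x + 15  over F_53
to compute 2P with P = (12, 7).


Doubling: s = (3 x1^2 + a) / (2 y1)
s = (3*12^2 + 9) / (2*7) mod 53 = 5
x3 = s^2 - 2 x1 mod 53 = 5^2 - 2*12 = 1
y3 = s (x1 - x3) - y1 mod 53 = 5 * (12 - 1) - 7 = 48

2P = (1, 48)


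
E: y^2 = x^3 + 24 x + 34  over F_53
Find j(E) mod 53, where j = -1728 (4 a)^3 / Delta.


Delta = -16(4 a^3 + 27 b^2) mod 53 = 20
-1728 * (4 a)^3 = -1728 * (4*24)^3 mod 53 = 41
j = 41 * 20^(-1) mod 53 = 10

j = 10 (mod 53)


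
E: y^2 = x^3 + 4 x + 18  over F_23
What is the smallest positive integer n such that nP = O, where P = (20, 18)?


Compute successive multiples of P until we hit O:
  1P = (20, 18)
  2P = (14, 14)
  3P = (15, 16)
  4P = (13, 17)
  5P = (21, 18)
  6P = (5, 5)
  7P = (1, 0)
  8P = (5, 18)
  ... (continuing to 14P)
  14P = O

ord(P) = 14


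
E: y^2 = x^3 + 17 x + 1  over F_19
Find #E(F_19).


For each x in F_19, count y with y^2 = x^3 + 17 x + 1 mod 19:
  x = 0: RHS = 1, y in [1, 18]  -> 2 point(s)
  x = 1: RHS = 0, y in [0]  -> 1 point(s)
  x = 2: RHS = 5, y in [9, 10]  -> 2 point(s)
  x = 4: RHS = 0, y in [0]  -> 1 point(s)
  x = 7: RHS = 7, y in [8, 11]  -> 2 point(s)
  x = 9: RHS = 9, y in [3, 16]  -> 2 point(s)
  x = 13: RHS = 6, y in [5, 14]  -> 2 point(s)
  x = 14: RHS = 0, y in [0]  -> 1 point(s)
  x = 17: RHS = 16, y in [4, 15]  -> 2 point(s)
Affine points: 15. Add the point at infinity: total = 16.

#E(F_19) = 16


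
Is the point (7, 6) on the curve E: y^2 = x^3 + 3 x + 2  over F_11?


Check whether y^2 = x^3 + 3 x + 2 (mod 11) for (x, y) = (7, 6).
LHS: y^2 = 6^2 mod 11 = 3
RHS: x^3 + 3 x + 2 = 7^3 + 3*7 + 2 mod 11 = 3
LHS = RHS

Yes, on the curve


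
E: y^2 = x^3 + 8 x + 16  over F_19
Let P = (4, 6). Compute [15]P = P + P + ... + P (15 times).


k = 15 = 1111_2 (binary, LSB first: 1111)
Double-and-add from P = (4, 6):
  bit 0 = 1: acc = O + (4, 6) = (4, 6)
  bit 1 = 1: acc = (4, 6) + (18, 11) = (17, 7)
  bit 2 = 1: acc = (17, 7) + (7, 4) = (12, 4)
  bit 3 = 1: acc = (12, 4) + (9, 0) = (4, 13)

15P = (4, 13)


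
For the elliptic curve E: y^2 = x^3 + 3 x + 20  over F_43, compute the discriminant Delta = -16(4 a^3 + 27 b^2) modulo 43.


4 a^3 + 27 b^2 = 4*3^3 + 27*20^2 = 108 + 10800 = 10908
Delta = -16 * (10908) = -174528
Delta mod 43 = 9

Delta = 9 (mod 43)


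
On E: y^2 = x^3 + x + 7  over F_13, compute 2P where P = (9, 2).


Doubling: s = (3 x1^2 + a) / (2 y1)
s = (3*9^2 + 1) / (2*2) mod 13 = 9
x3 = s^2 - 2 x1 mod 13 = 9^2 - 2*9 = 11
y3 = s (x1 - x3) - y1 mod 13 = 9 * (9 - 11) - 2 = 6

2P = (11, 6)


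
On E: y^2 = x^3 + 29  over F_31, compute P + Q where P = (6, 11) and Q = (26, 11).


P != Q, so use the chord formula.
s = (y2 - y1) / (x2 - x1) = (0) / (20) mod 31 = 0
x3 = s^2 - x1 - x2 mod 31 = 0^2 - 6 - 26 = 30
y3 = s (x1 - x3) - y1 mod 31 = 0 * (6 - 30) - 11 = 20

P + Q = (30, 20)


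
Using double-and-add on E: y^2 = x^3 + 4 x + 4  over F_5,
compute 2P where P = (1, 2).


k = 2 = 10_2 (binary, LSB first: 01)
Double-and-add from P = (1, 2):
  bit 0 = 0: acc unchanged = O
  bit 1 = 1: acc = O + (2, 0) = (2, 0)

2P = (2, 0)


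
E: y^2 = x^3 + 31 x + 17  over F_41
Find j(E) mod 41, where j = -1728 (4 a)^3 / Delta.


Delta = -16(4 a^3 + 27 b^2) mod 41 = 37
-1728 * (4 a)^3 = -1728 * (4*31)^3 mod 41 = 35
j = 35 * 37^(-1) mod 41 = 22

j = 22 (mod 41)


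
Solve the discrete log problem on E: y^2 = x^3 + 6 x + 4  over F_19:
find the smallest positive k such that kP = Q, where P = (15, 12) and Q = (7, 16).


Enumerate multiples of P until we hit Q = (7, 16):
  1P = (15, 12)
  2P = (0, 17)
  3P = (2, 9)
  4P = (7, 3)
  5P = (14, 1)
  6P = (16, 15)
  7P = (16, 4)
  8P = (14, 18)
  9P = (7, 16)
Match found at i = 9.

k = 9


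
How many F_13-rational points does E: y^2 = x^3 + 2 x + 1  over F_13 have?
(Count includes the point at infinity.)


For each x in F_13, count y with y^2 = x^3 + 2 x + 1 mod 13:
  x = 0: RHS = 1, y in [1, 12]  -> 2 point(s)
  x = 1: RHS = 4, y in [2, 11]  -> 2 point(s)
  x = 2: RHS = 0, y in [0]  -> 1 point(s)
  x = 8: RHS = 9, y in [3, 10]  -> 2 point(s)
Affine points: 7. Add the point at infinity: total = 8.

#E(F_13) = 8


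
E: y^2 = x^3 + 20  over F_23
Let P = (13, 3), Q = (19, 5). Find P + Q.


P != Q, so use the chord formula.
s = (y2 - y1) / (x2 - x1) = (2) / (6) mod 23 = 8
x3 = s^2 - x1 - x2 mod 23 = 8^2 - 13 - 19 = 9
y3 = s (x1 - x3) - y1 mod 23 = 8 * (13 - 9) - 3 = 6

P + Q = (9, 6)


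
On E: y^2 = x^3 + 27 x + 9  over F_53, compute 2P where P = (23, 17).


Doubling: s = (3 x1^2 + a) / (2 y1)
s = (3*23^2 + 27) / (2*17) mod 53 = 35
x3 = s^2 - 2 x1 mod 53 = 35^2 - 2*23 = 13
y3 = s (x1 - x3) - y1 mod 53 = 35 * (23 - 13) - 17 = 15

2P = (13, 15)


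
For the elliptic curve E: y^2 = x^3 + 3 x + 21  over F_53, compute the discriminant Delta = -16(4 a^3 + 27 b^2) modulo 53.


4 a^3 + 27 b^2 = 4*3^3 + 27*21^2 = 108 + 11907 = 12015
Delta = -16 * (12015) = -192240
Delta mod 53 = 44

Delta = 44 (mod 53)


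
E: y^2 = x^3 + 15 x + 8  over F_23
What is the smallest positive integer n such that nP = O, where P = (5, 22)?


Compute successive multiples of P until we hit O:
  1P = (5, 22)
  2P = (14, 15)
  3P = (10, 10)
  4P = (11, 20)
  5P = (2, 0)
  6P = (11, 3)
  7P = (10, 13)
  8P = (14, 8)
  ... (continuing to 10P)
  10P = O

ord(P) = 10


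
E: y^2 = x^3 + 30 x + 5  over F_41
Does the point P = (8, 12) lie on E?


Check whether y^2 = x^3 + 30 x + 5 (mod 41) for (x, y) = (8, 12).
LHS: y^2 = 12^2 mod 41 = 21
RHS: x^3 + 30 x + 5 = 8^3 + 30*8 + 5 mod 41 = 19
LHS != RHS

No, not on the curve


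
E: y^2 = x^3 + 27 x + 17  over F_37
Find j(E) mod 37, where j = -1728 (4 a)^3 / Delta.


Delta = -16(4 a^3 + 27 b^2) mod 37 = 17
-1728 * (4 a)^3 = -1728 * (4*27)^3 mod 37 = 36
j = 36 * 17^(-1) mod 37 = 13

j = 13 (mod 37)


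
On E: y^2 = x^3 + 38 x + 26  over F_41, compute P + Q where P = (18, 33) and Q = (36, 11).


P != Q, so use the chord formula.
s = (y2 - y1) / (x2 - x1) = (19) / (18) mod 41 = 17
x3 = s^2 - x1 - x2 mod 41 = 17^2 - 18 - 36 = 30
y3 = s (x1 - x3) - y1 mod 41 = 17 * (18 - 30) - 33 = 9

P + Q = (30, 9)


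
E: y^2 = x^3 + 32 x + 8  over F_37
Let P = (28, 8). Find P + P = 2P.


Doubling: s = (3 x1^2 + a) / (2 y1)
s = (3*28^2 + 32) / (2*8) mod 37 = 1
x3 = s^2 - 2 x1 mod 37 = 1^2 - 2*28 = 19
y3 = s (x1 - x3) - y1 mod 37 = 1 * (28 - 19) - 8 = 1

2P = (19, 1)


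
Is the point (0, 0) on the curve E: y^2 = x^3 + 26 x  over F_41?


Check whether y^2 = x^3 + 26 x + 0 (mod 41) for (x, y) = (0, 0).
LHS: y^2 = 0^2 mod 41 = 0
RHS: x^3 + 26 x + 0 = 0^3 + 26*0 + 0 mod 41 = 0
LHS = RHS

Yes, on the curve


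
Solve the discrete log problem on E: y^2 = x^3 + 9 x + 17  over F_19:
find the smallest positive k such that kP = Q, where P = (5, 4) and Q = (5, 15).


Enumerate multiples of P until we hit Q = (5, 15):
  1P = (5, 4)
  2P = (10, 10)
  3P = (10, 9)
  4P = (5, 15)
Match found at i = 4.

k = 4


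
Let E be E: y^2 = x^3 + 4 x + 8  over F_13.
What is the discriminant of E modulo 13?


4 a^3 + 27 b^2 = 4*4^3 + 27*8^2 = 256 + 1728 = 1984
Delta = -16 * (1984) = -31744
Delta mod 13 = 2

Delta = 2 (mod 13)


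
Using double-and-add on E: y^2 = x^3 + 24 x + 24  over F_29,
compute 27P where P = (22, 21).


k = 27 = 11011_2 (binary, LSB first: 11011)
Double-and-add from P = (22, 21):
  bit 0 = 1: acc = O + (22, 21) = (22, 21)
  bit 1 = 1: acc = (22, 21) + (18, 16) = (25, 26)
  bit 2 = 0: acc unchanged = (25, 26)
  bit 3 = 1: acc = (25, 26) + (0, 16) = (3, 6)
  bit 4 = 1: acc = (3, 6) + (6, 23) = (7, 10)

27P = (7, 10)


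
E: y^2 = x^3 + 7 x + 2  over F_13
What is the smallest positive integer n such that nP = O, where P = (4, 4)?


Compute successive multiples of P until we hit O:
  1P = (4, 4)
  2P = (9, 12)
  3P = (1, 6)
  4P = (7, 11)
  5P = (6, 0)
  6P = (7, 2)
  7P = (1, 7)
  8P = (9, 1)
  ... (continuing to 10P)
  10P = O

ord(P) = 10


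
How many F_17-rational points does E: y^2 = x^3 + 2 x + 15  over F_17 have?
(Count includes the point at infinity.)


For each x in F_17, count y with y^2 = x^3 + 2 x + 15 mod 17:
  x = 0: RHS = 15, y in [7, 10]  -> 2 point(s)
  x = 1: RHS = 1, y in [1, 16]  -> 2 point(s)
  x = 4: RHS = 2, y in [6, 11]  -> 2 point(s)
  x = 7: RHS = 15, y in [7, 10]  -> 2 point(s)
  x = 8: RHS = 16, y in [4, 13]  -> 2 point(s)
  x = 10: RHS = 15, y in [7, 10]  -> 2 point(s)
  x = 11: RHS = 8, y in [5, 12]  -> 2 point(s)
  x = 12: RHS = 16, y in [4, 13]  -> 2 point(s)
  x = 14: RHS = 16, y in [4, 13]  -> 2 point(s)
Affine points: 18. Add the point at infinity: total = 19.

#E(F_17) = 19


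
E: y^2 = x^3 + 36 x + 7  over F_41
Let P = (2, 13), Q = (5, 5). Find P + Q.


P != Q, so use the chord formula.
s = (y2 - y1) / (x2 - x1) = (33) / (3) mod 41 = 11
x3 = s^2 - x1 - x2 mod 41 = 11^2 - 2 - 5 = 32
y3 = s (x1 - x3) - y1 mod 41 = 11 * (2 - 32) - 13 = 26

P + Q = (32, 26)


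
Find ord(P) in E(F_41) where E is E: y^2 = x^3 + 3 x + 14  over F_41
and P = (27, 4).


Compute successive multiples of P until we hit O:
  1P = (27, 4)
  2P = (37, 26)
  3P = (13, 35)
  4P = (40, 16)
  5P = (11, 36)
  6P = (7, 38)
  7P = (39, 0)
  8P = (7, 3)
  ... (continuing to 14P)
  14P = O

ord(P) = 14


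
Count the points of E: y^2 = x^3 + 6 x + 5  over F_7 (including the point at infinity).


For each x in F_7, count y with y^2 = x^3 + 6 x + 5 mod 7:
  x = 2: RHS = 4, y in [2, 5]  -> 2 point(s)
  x = 3: RHS = 1, y in [1, 6]  -> 2 point(s)
  x = 4: RHS = 2, y in [3, 4]  -> 2 point(s)
Affine points: 6. Add the point at infinity: total = 7.

#E(F_7) = 7


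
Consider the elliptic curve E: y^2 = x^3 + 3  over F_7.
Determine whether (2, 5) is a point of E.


Check whether y^2 = x^3 + 0 x + 3 (mod 7) for (x, y) = (2, 5).
LHS: y^2 = 5^2 mod 7 = 4
RHS: x^3 + 0 x + 3 = 2^3 + 0*2 + 3 mod 7 = 4
LHS = RHS

Yes, on the curve


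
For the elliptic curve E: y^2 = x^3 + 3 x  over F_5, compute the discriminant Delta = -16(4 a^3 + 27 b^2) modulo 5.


4 a^3 + 27 b^2 = 4*3^3 + 27*0^2 = 108 + 0 = 108
Delta = -16 * (108) = -1728
Delta mod 5 = 2

Delta = 2 (mod 5)


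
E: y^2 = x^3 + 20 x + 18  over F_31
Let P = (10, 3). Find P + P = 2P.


Doubling: s = (3 x1^2 + a) / (2 y1)
s = (3*10^2 + 20) / (2*3) mod 31 = 12
x3 = s^2 - 2 x1 mod 31 = 12^2 - 2*10 = 0
y3 = s (x1 - x3) - y1 mod 31 = 12 * (10 - 0) - 3 = 24

2P = (0, 24)


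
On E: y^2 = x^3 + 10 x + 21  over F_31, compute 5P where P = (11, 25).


k = 5 = 101_2 (binary, LSB first: 101)
Double-and-add from P = (11, 25):
  bit 0 = 1: acc = O + (11, 25) = (11, 25)
  bit 1 = 0: acc unchanged = (11, 25)
  bit 2 = 1: acc = (11, 25) + (23, 24) = (11, 6)

5P = (11, 6)


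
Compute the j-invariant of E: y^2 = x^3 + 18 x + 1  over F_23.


Delta = -16(4 a^3 + 27 b^2) mod 23 = 1
-1728 * (4 a)^3 = -1728 * (4*18)^3 mod 23 = 11
j = 11 * 1^(-1) mod 23 = 11

j = 11 (mod 23)


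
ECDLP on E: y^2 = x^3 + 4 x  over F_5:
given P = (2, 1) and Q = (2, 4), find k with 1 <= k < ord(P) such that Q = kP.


Enumerate multiples of P until we hit Q = (2, 4):
  1P = (2, 1)
  2P = (0, 0)
  3P = (2, 4)
Match found at i = 3.

k = 3


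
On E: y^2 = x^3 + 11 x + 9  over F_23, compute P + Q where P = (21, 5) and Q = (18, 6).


P != Q, so use the chord formula.
s = (y2 - y1) / (x2 - x1) = (1) / (20) mod 23 = 15
x3 = s^2 - x1 - x2 mod 23 = 15^2 - 21 - 18 = 2
y3 = s (x1 - x3) - y1 mod 23 = 15 * (21 - 2) - 5 = 4

P + Q = (2, 4)


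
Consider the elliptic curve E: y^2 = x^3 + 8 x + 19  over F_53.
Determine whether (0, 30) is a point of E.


Check whether y^2 = x^3 + 8 x + 19 (mod 53) for (x, y) = (0, 30).
LHS: y^2 = 30^2 mod 53 = 52
RHS: x^3 + 8 x + 19 = 0^3 + 8*0 + 19 mod 53 = 19
LHS != RHS

No, not on the curve


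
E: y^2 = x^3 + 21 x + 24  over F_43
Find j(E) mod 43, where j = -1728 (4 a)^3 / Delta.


Delta = -16(4 a^3 + 27 b^2) mod 43 = 17
-1728 * (4 a)^3 = -1728 * (4*21)^3 mod 43 = 21
j = 21 * 17^(-1) mod 43 = 24

j = 24 (mod 43)


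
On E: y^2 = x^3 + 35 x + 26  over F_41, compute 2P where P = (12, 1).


Doubling: s = (3 x1^2 + a) / (2 y1)
s = (3*12^2 + 35) / (2*1) mod 41 = 8
x3 = s^2 - 2 x1 mod 41 = 8^2 - 2*12 = 40
y3 = s (x1 - x3) - y1 mod 41 = 8 * (12 - 40) - 1 = 21

2P = (40, 21)
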